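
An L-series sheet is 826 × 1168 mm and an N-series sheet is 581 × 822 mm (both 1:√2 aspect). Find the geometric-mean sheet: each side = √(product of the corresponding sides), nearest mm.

693 × 980 mm

Short side: √(826 · 581) = √479906 ≈ 692.8 → 693 mm
Long side: √(1168 · 822) = √960096 ≈ 979.8 → 980 mm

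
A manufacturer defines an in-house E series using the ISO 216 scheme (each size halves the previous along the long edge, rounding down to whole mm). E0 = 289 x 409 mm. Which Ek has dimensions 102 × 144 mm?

E0: 289 × 409 mm
E1: 204 × 289 mm
E2: 144 × 204 mm
E3: 102 × 144 mm
E4: 72 × 102 mm
→ matches E3.

E3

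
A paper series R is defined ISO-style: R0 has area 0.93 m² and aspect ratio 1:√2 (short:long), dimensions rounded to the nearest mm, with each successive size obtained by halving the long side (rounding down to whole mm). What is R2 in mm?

405 × 573 mm

Let R0's short side be w mm. w · w√2 = 0.93 m² = 930,000 mm², so w ≈ 810.9 mm and w√2 ≈ 1146.8 mm → R0 = 811 × 1147 mm.
R1: ⌊1147/2⌋ × 811 = 573 × 811 mm
R2: ⌊811/2⌋ × 573 = 405 × 573 mm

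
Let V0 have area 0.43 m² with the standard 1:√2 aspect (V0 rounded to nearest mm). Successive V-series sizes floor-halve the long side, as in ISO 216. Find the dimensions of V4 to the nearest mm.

Let V0's short side be w mm. w · w√2 = 0.43 m² = 430,000 mm², so w ≈ 551.4 mm and w√2 ≈ 779.8 mm → V0 = 551 × 780 mm.
V1: ⌊780/2⌋ × 551 = 390 × 551 mm
V2: ⌊551/2⌋ × 390 = 275 × 390 mm
V3: ⌊390/2⌋ × 275 = 195 × 275 mm
V4: ⌊275/2⌋ × 195 = 137 × 195 mm

137 × 195 mm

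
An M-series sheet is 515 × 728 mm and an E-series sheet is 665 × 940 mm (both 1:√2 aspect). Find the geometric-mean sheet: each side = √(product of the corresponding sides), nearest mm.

Short side: √(515 · 665) = √342475 ≈ 585.2 → 585 mm
Long side: √(728 · 940) = √684320 ≈ 827.2 → 827 mm

585 × 827 mm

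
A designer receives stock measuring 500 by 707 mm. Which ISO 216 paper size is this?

B2 (500 × 707 mm)

Aspect ratio 707/500 ≈ 1.414 — close to the ISO √2 ≈ 1.414.
In the B-series (B0 = 1000 × 1414 mm): B2 = 500 × 707 mm.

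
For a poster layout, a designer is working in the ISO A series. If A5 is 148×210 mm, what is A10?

A6: ⌊210/2⌋ × 148 = 105 × 148 mm
A7: ⌊148/2⌋ × 105 = 74 × 105 mm
A8: ⌊105/2⌋ × 74 = 52 × 74 mm
A9: ⌊74/2⌋ × 52 = 37 × 52 mm
A10: ⌊52/2⌋ × 37 = 26 × 37 mm

26 × 37 mm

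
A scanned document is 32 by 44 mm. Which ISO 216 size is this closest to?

Aspect ratio 44/32 ≈ 1.375 (ISO target is √2 ≈ 1.414).
In the B-series (B0 = 1000 × 1414 mm): B10 = 31 × 44 mm.
Off by 1 mm total — nearest standard size.

B10 (31 × 44 mm)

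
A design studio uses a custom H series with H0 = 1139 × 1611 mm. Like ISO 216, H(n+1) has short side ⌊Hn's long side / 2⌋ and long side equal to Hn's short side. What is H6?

142 × 201 mm

H1: ⌊1611/2⌋ × 1139 = 805 × 1139 mm
H2: ⌊1139/2⌋ × 805 = 569 × 805 mm
H3: ⌊805/2⌋ × 569 = 402 × 569 mm
H4: ⌊569/2⌋ × 402 = 284 × 402 mm
H5: ⌊402/2⌋ × 284 = 201 × 284 mm
H6: ⌊284/2⌋ × 201 = 142 × 201 mm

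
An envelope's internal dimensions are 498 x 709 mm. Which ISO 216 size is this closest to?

B2 (500 × 707 mm)

Aspect ratio 709/498 ≈ 1.424 — close to the ISO √2 ≈ 1.414.
In the B-series (B0 = 1000 × 1414 mm): B2 = 500 × 707 mm.
Off by 4 mm total — nearest standard size.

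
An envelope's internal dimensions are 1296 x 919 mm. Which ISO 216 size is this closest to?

Aspect ratio 1296/919 ≈ 1.410 — close to the ISO √2 ≈ 1.414.
In the C-series (envelope sizes, between A and B): C0 = 917 × 1297 mm.
Off by 3 mm total — nearest standard size.

C0 (917 × 1297 mm)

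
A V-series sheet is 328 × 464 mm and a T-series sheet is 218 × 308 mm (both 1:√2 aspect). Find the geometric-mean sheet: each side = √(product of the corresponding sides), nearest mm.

267 × 378 mm

Short side: √(328 · 218) = √71504 ≈ 267.4 → 267 mm
Long side: √(464 · 308) = √142912 ≈ 378.0 → 378 mm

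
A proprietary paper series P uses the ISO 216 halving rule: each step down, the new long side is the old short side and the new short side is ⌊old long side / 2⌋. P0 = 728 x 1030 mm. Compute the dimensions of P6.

91 × 128 mm

P1: ⌊1030/2⌋ × 728 = 515 × 728 mm
P2: ⌊728/2⌋ × 515 = 364 × 515 mm
P3: ⌊515/2⌋ × 364 = 257 × 364 mm
P4: ⌊364/2⌋ × 257 = 182 × 257 mm
P5: ⌊257/2⌋ × 182 = 128 × 182 mm
P6: ⌊182/2⌋ × 128 = 91 × 128 mm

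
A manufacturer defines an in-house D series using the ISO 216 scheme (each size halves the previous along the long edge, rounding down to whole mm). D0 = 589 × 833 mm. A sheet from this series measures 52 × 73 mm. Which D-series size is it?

D7

D0: 589 × 833 mm
D1: 416 × 589 mm
D2: 294 × 416 mm
D3: 208 × 294 mm
D4: 147 × 208 mm
D5: 104 × 147 mm
D6: 73 × 104 mm
D7: 52 × 73 mm
D8: 36 × 52 mm
→ matches D7.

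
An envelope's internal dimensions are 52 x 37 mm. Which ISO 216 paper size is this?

Aspect ratio 52/37 ≈ 1.405 — close to the ISO √2 ≈ 1.414.
In the A-series (A0 area = 1 m²): A9 = 37 × 52 mm.

A9 (37 × 52 mm)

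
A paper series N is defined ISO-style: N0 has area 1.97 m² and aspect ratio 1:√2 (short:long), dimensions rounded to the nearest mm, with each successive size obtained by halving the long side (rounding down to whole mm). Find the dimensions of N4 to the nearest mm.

295 × 417 mm

Let N0's short side be w mm. w · w√2 = 1.97 m² = 1,970,000 mm², so w ≈ 1180.3 mm and w√2 ≈ 1669.1 mm → N0 = 1180 × 1669 mm.
N1: ⌊1669/2⌋ × 1180 = 834 × 1180 mm
N2: ⌊1180/2⌋ × 834 = 590 × 834 mm
N3: ⌊834/2⌋ × 590 = 417 × 590 mm
N4: ⌊590/2⌋ × 417 = 295 × 417 mm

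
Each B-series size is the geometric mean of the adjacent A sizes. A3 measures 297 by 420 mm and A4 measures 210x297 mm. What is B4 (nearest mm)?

Short side: √(297 · 210) = √62370 ≈ 249.7 → 250 mm
Long side: √(420 · 297) = √124740 ≈ 353.2 → 353 mm

250 × 353 mm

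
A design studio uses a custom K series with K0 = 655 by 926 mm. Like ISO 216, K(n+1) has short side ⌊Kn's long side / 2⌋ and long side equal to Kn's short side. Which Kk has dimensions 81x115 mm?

K0: 655 × 926 mm
K1: 463 × 655 mm
K2: 327 × 463 mm
K3: 231 × 327 mm
K4: 163 × 231 mm
K5: 115 × 163 mm
K6: 81 × 115 mm
K7: 57 × 81 mm
→ matches K6.

K6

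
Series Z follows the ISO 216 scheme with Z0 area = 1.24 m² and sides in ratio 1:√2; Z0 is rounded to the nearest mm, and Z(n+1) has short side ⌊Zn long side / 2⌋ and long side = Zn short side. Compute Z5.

165 × 234 mm

Let Z0's short side be w mm. w · w√2 = 1.24 m² = 1,240,000 mm², so w ≈ 936.4 mm and w√2 ≈ 1324.2 mm → Z0 = 936 × 1324 mm.
Z1: ⌊1324/2⌋ × 936 = 662 × 936 mm
Z2: ⌊936/2⌋ × 662 = 468 × 662 mm
Z3: ⌊662/2⌋ × 468 = 331 × 468 mm
Z4: ⌊468/2⌋ × 331 = 234 × 331 mm
Z5: ⌊331/2⌋ × 234 = 165 × 234 mm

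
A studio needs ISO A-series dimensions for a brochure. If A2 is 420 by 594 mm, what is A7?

74 × 105 mm

A3: ⌊594/2⌋ × 420 = 297 × 420 mm
A4: ⌊420/2⌋ × 297 = 210 × 297 mm
A5: ⌊297/2⌋ × 210 = 148 × 210 mm
A6: ⌊210/2⌋ × 148 = 105 × 148 mm
A7: ⌊148/2⌋ × 105 = 74 × 105 mm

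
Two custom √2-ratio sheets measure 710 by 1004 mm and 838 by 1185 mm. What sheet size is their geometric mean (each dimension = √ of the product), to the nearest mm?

771 × 1091 mm

Short side: √(710 · 838) = √594980 ≈ 771.3 → 771 mm
Long side: √(1004 · 1185) = √1189740 ≈ 1090.8 → 1091 mm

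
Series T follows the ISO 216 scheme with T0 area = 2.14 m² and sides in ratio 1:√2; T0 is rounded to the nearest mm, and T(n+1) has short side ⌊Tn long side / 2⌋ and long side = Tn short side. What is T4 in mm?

Let T0's short side be w mm. w · w√2 = 2.14 m² = 2,140,000 mm², so w ≈ 1230.1 mm and w√2 ≈ 1739.7 mm → T0 = 1230 × 1740 mm.
T1: ⌊1740/2⌋ × 1230 = 870 × 1230 mm
T2: ⌊1230/2⌋ × 870 = 615 × 870 mm
T3: ⌊870/2⌋ × 615 = 435 × 615 mm
T4: ⌊615/2⌋ × 435 = 307 × 435 mm

307 × 435 mm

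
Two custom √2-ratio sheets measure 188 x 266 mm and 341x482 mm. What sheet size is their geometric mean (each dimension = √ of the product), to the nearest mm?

Short side: √(188 · 341) = √64108 ≈ 253.2 → 253 mm
Long side: √(266 · 482) = √128212 ≈ 358.1 → 358 mm

253 × 358 mm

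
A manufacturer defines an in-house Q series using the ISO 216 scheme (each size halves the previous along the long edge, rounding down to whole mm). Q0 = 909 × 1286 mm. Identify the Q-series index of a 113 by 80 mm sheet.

Q0: 909 × 1286 mm
Q1: 643 × 909 mm
Q2: 454 × 643 mm
Q3: 321 × 454 mm
Q4: 227 × 321 mm
Q5: 160 × 227 mm
Q6: 113 × 160 mm
Q7: 80 × 113 mm
Q8: 56 × 80 mm
→ matches Q7.

Q7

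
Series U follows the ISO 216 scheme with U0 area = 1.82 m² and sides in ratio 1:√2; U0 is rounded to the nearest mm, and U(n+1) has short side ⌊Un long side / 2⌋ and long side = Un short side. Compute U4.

Let U0's short side be w mm. w · w√2 = 1.82 m² = 1,820,000 mm², so w ≈ 1134.4 mm and w√2 ≈ 1604.3 mm → U0 = 1134 × 1604 mm.
U1: ⌊1604/2⌋ × 1134 = 802 × 1134 mm
U2: ⌊1134/2⌋ × 802 = 567 × 802 mm
U3: ⌊802/2⌋ × 567 = 401 × 567 mm
U4: ⌊567/2⌋ × 401 = 283 × 401 mm

283 × 401 mm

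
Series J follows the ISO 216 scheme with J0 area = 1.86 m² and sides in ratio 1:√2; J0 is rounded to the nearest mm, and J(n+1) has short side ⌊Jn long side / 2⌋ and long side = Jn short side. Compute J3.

405 × 573 mm

Let J0's short side be w mm. w · w√2 = 1.86 m² = 1,860,000 mm², so w ≈ 1146.8 mm and w√2 ≈ 1621.9 mm → J0 = 1147 × 1622 mm.
J1: ⌊1622/2⌋ × 1147 = 811 × 1147 mm
J2: ⌊1147/2⌋ × 811 = 573 × 811 mm
J3: ⌊811/2⌋ × 573 = 405 × 573 mm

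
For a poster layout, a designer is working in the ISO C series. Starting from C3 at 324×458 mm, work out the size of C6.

114 × 162 mm

C4: ⌊458/2⌋ × 324 = 229 × 324 mm
C5: ⌊324/2⌋ × 229 = 162 × 229 mm
C6: ⌊229/2⌋ × 162 = 114 × 162 mm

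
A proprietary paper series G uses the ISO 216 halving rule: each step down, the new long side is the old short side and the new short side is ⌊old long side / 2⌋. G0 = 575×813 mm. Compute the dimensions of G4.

G1: ⌊813/2⌋ × 575 = 406 × 575 mm
G2: ⌊575/2⌋ × 406 = 287 × 406 mm
G3: ⌊406/2⌋ × 287 = 203 × 287 mm
G4: ⌊287/2⌋ × 203 = 143 × 203 mm

143 × 203 mm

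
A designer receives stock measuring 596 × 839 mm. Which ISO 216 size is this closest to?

Aspect ratio 839/596 ≈ 1.408 — close to the ISO √2 ≈ 1.414.
In the A-series (A0 area = 1 m²): A1 = 594 × 841 mm.
Off by 4 mm total — nearest standard size.

A1 (594 × 841 mm)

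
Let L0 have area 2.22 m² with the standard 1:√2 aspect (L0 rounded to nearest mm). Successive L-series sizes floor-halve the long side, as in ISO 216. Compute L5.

221 × 313 mm

Let L0's short side be w mm. w · w√2 = 2.22 m² = 2,220,000 mm², so w ≈ 1252.9 mm and w√2 ≈ 1771.9 mm → L0 = 1253 × 1772 mm.
L1: ⌊1772/2⌋ × 1253 = 886 × 1253 mm
L2: ⌊1253/2⌋ × 886 = 626 × 886 mm
L3: ⌊886/2⌋ × 626 = 443 × 626 mm
L4: ⌊626/2⌋ × 443 = 313 × 443 mm
L5: ⌊443/2⌋ × 313 = 221 × 313 mm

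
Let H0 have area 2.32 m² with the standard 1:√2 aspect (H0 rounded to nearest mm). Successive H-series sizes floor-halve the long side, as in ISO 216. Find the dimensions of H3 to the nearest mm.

Let H0's short side be w mm. w · w√2 = 2.32 m² = 2,320,000 mm², so w ≈ 1280.8 mm and w√2 ≈ 1811.3 mm → H0 = 1281 × 1811 mm.
H1: ⌊1811/2⌋ × 1281 = 905 × 1281 mm
H2: ⌊1281/2⌋ × 905 = 640 × 905 mm
H3: ⌊905/2⌋ × 640 = 452 × 640 mm

452 × 640 mm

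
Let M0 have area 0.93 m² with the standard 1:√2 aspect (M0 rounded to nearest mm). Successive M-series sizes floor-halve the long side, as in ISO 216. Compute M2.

Let M0's short side be w mm. w · w√2 = 0.93 m² = 930,000 mm², so w ≈ 810.9 mm and w√2 ≈ 1146.8 mm → M0 = 811 × 1147 mm.
M1: ⌊1147/2⌋ × 811 = 573 × 811 mm
M2: ⌊811/2⌋ × 573 = 405 × 573 mm

405 × 573 mm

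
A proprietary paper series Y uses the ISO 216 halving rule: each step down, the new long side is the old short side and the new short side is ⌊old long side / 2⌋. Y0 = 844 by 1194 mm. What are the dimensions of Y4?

Y1: ⌊1194/2⌋ × 844 = 597 × 844 mm
Y2: ⌊844/2⌋ × 597 = 422 × 597 mm
Y3: ⌊597/2⌋ × 422 = 298 × 422 mm
Y4: ⌊422/2⌋ × 298 = 211 × 298 mm

211 × 298 mm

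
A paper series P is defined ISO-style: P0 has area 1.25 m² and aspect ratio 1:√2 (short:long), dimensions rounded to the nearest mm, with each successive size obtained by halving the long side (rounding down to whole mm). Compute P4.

Let P0's short side be w mm. w · w√2 = 1.25 m² = 1,250,000 mm², so w ≈ 940.2 mm and w√2 ≈ 1329.6 mm → P0 = 940 × 1330 mm.
P1: ⌊1330/2⌋ × 940 = 665 × 940 mm
P2: ⌊940/2⌋ × 665 = 470 × 665 mm
P3: ⌊665/2⌋ × 470 = 332 × 470 mm
P4: ⌊470/2⌋ × 332 = 235 × 332 mm

235 × 332 mm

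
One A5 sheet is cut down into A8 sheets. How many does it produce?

Each ISO step halves the sheet: 1 × A5 → 2 × A6 → 4 × A7 → 8 × A8
From A5 to A8 is 3 halving steps: 2^3 = 8.

8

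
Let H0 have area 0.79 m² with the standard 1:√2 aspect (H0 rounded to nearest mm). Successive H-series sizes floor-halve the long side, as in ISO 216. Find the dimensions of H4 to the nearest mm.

Let H0's short side be w mm. w · w√2 = 0.79 m² = 790,000 mm², so w ≈ 747.4 mm and w√2 ≈ 1057.0 mm → H0 = 747 × 1057 mm.
H1: ⌊1057/2⌋ × 747 = 528 × 747 mm
H2: ⌊747/2⌋ × 528 = 373 × 528 mm
H3: ⌊528/2⌋ × 373 = 264 × 373 mm
H4: ⌊373/2⌋ × 264 = 186 × 264 mm

186 × 264 mm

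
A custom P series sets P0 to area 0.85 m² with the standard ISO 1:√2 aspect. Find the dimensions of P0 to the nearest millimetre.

Let the short side be w mm. Then w · w√2 = 0.85 m² = 850,000 mm².
w² = 850,000/√2, so w ≈ 775.3 mm; long side = w√2 ≈ 1096.4 mm.

775 × 1096 mm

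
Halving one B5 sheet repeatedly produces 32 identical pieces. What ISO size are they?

32 = 2^5, so 5 halving steps.
B5 → B6 → … → B10 after 5 steps.

B10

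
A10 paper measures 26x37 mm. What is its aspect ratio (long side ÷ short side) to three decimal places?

37 / 26 = 1.423
ISO 216 targets √2 ≈ 1.414; the +0.009 deviation is from mm rounding.

1.423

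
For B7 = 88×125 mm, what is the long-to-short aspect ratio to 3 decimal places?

1.420

125 / 88 = 1.420
ISO 216 targets √2 ≈ 1.414; the +0.006 deviation is from mm rounding.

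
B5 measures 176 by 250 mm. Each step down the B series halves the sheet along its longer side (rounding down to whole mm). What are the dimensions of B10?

31 × 44 mm

B6: ⌊250/2⌋ × 176 = 125 × 176 mm
B7: ⌊176/2⌋ × 125 = 88 × 125 mm
B8: ⌊125/2⌋ × 88 = 62 × 88 mm
B9: ⌊88/2⌋ × 62 = 44 × 62 mm
B10: ⌊62/2⌋ × 44 = 31 × 44 mm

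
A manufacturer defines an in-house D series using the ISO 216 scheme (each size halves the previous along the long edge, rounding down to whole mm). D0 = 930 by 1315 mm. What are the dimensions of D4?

232 × 328 mm

D1: ⌊1315/2⌋ × 930 = 657 × 930 mm
D2: ⌊930/2⌋ × 657 = 465 × 657 mm
D3: ⌊657/2⌋ × 465 = 328 × 465 mm
D4: ⌊465/2⌋ × 328 = 232 × 328 mm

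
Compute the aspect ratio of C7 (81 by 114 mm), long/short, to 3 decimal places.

114 / 81 = 1.407
ISO 216 targets √2 ≈ 1.414; the -0.007 deviation is from mm rounding.

1.407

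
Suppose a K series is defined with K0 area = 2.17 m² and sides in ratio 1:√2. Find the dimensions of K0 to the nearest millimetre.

Let the short side be w mm. Then w · w√2 = 2.17 m² = 2,170,000 mm².
w² = 2,170,000/√2, so w ≈ 1238.7 mm; long side = w√2 ≈ 1751.8 mm.

1239 × 1752 mm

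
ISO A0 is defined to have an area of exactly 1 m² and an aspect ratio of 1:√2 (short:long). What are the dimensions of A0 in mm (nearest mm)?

Let the short side be w mm. Then the long side is w√2 and w · w√2 = 10⁶ mm².
w² = 10⁶/√2, so w = 1000 / 2^(1/4) ≈ 840.9 mm; long side = 1000 · 2^(1/4) ≈ 1189.2 mm.

841 × 1189 mm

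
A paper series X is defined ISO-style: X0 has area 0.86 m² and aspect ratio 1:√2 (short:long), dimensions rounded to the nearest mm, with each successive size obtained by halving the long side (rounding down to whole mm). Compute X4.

195 × 275 mm

Let X0's short side be w mm. w · w√2 = 0.86 m² = 860,000 mm², so w ≈ 779.8 mm and w√2 ≈ 1102.8 mm → X0 = 780 × 1103 mm.
X1: ⌊1103/2⌋ × 780 = 551 × 780 mm
X2: ⌊780/2⌋ × 551 = 390 × 551 mm
X3: ⌊551/2⌋ × 390 = 275 × 390 mm
X4: ⌊390/2⌋ × 275 = 195 × 275 mm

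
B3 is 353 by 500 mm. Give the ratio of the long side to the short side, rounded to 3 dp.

500 / 353 = 1.416
ISO 216 targets √2 ≈ 1.414; the +0.002 deviation is from mm rounding.

1.416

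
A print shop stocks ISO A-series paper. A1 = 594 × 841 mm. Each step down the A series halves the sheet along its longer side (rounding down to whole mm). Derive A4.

A2: ⌊841/2⌋ × 594 = 420 × 594 mm
A3: ⌊594/2⌋ × 420 = 297 × 420 mm
A4: ⌊420/2⌋ × 297 = 210 × 297 mm

210 × 297 mm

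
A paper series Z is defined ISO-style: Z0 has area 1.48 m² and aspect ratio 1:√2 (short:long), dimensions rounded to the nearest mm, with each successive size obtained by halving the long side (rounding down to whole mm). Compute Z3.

361 × 511 mm

Let Z0's short side be w mm. w · w√2 = 1.48 m² = 1,480,000 mm², so w ≈ 1023.0 mm and w√2 ≈ 1446.7 mm → Z0 = 1023 × 1447 mm.
Z1: ⌊1447/2⌋ × 1023 = 723 × 1023 mm
Z2: ⌊1023/2⌋ × 723 = 511 × 723 mm
Z3: ⌊723/2⌋ × 511 = 361 × 511 mm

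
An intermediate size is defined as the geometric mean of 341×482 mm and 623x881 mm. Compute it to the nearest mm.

461 × 652 mm

Short side: √(341 · 623) = √212443 ≈ 460.9 → 461 mm
Long side: √(482 · 881) = √424642 ≈ 651.6 → 652 mm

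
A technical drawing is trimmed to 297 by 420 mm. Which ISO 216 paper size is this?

A3 (297 × 420 mm)

Aspect ratio 420/297 ≈ 1.414 — close to the ISO √2 ≈ 1.414.
In the A-series (A0 area = 1 m²): A3 = 297 × 420 mm.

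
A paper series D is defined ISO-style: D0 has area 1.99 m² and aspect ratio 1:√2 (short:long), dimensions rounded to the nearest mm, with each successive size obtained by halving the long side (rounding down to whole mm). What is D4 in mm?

Let D0's short side be w mm. w · w√2 = 1.99 m² = 1,990,000 mm², so w ≈ 1186.2 mm and w√2 ≈ 1677.6 mm → D0 = 1186 × 1678 mm.
D1: ⌊1678/2⌋ × 1186 = 839 × 1186 mm
D2: ⌊1186/2⌋ × 839 = 593 × 839 mm
D3: ⌊839/2⌋ × 593 = 419 × 593 mm
D4: ⌊593/2⌋ × 419 = 296 × 419 mm

296 × 419 mm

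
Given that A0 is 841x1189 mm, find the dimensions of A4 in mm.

A1: ⌊1189/2⌋ × 841 = 594 × 841 mm
A2: ⌊841/2⌋ × 594 = 420 × 594 mm
A3: ⌊594/2⌋ × 420 = 297 × 420 mm
A4: ⌊420/2⌋ × 297 = 210 × 297 mm

210 × 297 mm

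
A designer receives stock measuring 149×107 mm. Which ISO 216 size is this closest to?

Aspect ratio 149/107 ≈ 1.393 (ISO target is √2 ≈ 1.414).
In the A-series (A0 area = 1 m²): A6 = 105 × 148 mm.
Off by 3 mm total — nearest standard size.

A6 (105 × 148 mm)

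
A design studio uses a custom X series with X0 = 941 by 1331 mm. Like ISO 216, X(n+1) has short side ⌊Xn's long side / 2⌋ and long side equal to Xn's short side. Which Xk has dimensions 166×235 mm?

X5

X0: 941 × 1331 mm
X1: 665 × 941 mm
X2: 470 × 665 mm
X3: 332 × 470 mm
X4: 235 × 332 mm
X5: 166 × 235 mm
X6: 117 × 166 mm
→ matches X5.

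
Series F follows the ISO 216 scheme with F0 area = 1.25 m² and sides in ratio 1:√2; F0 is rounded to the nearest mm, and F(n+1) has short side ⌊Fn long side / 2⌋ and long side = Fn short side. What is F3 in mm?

332 × 470 mm

Let F0's short side be w mm. w · w√2 = 1.25 m² = 1,250,000 mm², so w ≈ 940.2 mm and w√2 ≈ 1329.6 mm → F0 = 940 × 1330 mm.
F1: ⌊1330/2⌋ × 940 = 665 × 940 mm
F2: ⌊940/2⌋ × 665 = 470 × 665 mm
F3: ⌊665/2⌋ × 470 = 332 × 470 mm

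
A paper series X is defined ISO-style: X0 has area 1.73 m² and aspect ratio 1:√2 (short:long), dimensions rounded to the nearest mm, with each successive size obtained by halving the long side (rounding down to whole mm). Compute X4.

Let X0's short side be w mm. w · w√2 = 1.73 m² = 1,730,000 mm², so w ≈ 1106.0 mm and w√2 ≈ 1564.2 mm → X0 = 1106 × 1564 mm.
X1: ⌊1564/2⌋ × 1106 = 782 × 1106 mm
X2: ⌊1106/2⌋ × 782 = 553 × 782 mm
X3: ⌊782/2⌋ × 553 = 391 × 553 mm
X4: ⌊553/2⌋ × 391 = 276 × 391 mm

276 × 391 mm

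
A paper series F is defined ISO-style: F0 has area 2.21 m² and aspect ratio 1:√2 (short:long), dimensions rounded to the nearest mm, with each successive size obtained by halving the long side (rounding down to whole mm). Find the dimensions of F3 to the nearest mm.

442 × 625 mm

Let F0's short side be w mm. w · w√2 = 2.21 m² = 2,210,000 mm², so w ≈ 1250.1 mm and w√2 ≈ 1767.9 mm → F0 = 1250 × 1768 mm.
F1: ⌊1768/2⌋ × 1250 = 884 × 1250 mm
F2: ⌊1250/2⌋ × 884 = 625 × 884 mm
F3: ⌊884/2⌋ × 625 = 442 × 625 mm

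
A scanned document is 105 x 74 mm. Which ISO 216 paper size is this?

A7 (74 × 105 mm)

Aspect ratio 105/74 ≈ 1.419 — close to the ISO √2 ≈ 1.414.
In the A-series (A0 area = 1 m²): A7 = 74 × 105 mm.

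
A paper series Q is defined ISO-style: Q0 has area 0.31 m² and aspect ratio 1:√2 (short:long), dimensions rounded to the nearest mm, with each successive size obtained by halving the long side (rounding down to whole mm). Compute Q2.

234 × 331 mm

Let Q0's short side be w mm. w · w√2 = 0.31 m² = 310,000 mm², so w ≈ 468.2 mm and w√2 ≈ 662.1 mm → Q0 = 468 × 662 mm.
Q1: ⌊662/2⌋ × 468 = 331 × 468 mm
Q2: ⌊468/2⌋ × 331 = 234 × 331 mm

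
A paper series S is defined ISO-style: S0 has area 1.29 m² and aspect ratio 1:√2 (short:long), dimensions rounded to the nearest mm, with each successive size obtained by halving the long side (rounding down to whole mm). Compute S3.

Let S0's short side be w mm. w · w√2 = 1.29 m² = 1,290,000 mm², so w ≈ 955.1 mm and w√2 ≈ 1350.7 mm → S0 = 955 × 1351 mm.
S1: ⌊1351/2⌋ × 955 = 675 × 955 mm
S2: ⌊955/2⌋ × 675 = 477 × 675 mm
S3: ⌊675/2⌋ × 477 = 337 × 477 mm

337 × 477 mm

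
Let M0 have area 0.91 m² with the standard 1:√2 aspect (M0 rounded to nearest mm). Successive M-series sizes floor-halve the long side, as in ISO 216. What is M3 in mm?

Let M0's short side be w mm. w · w√2 = 0.91 m² = 910,000 mm², so w ≈ 802.2 mm and w√2 ≈ 1134.4 mm → M0 = 802 × 1134 mm.
M1: ⌊1134/2⌋ × 802 = 567 × 802 mm
M2: ⌊802/2⌋ × 567 = 401 × 567 mm
M3: ⌊567/2⌋ × 401 = 283 × 401 mm

283 × 401 mm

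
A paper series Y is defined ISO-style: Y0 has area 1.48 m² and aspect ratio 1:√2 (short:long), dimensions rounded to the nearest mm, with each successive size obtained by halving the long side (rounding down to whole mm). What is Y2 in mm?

511 × 723 mm

Let Y0's short side be w mm. w · w√2 = 1.48 m² = 1,480,000 mm², so w ≈ 1023.0 mm and w√2 ≈ 1446.7 mm → Y0 = 1023 × 1447 mm.
Y1: ⌊1447/2⌋ × 1023 = 723 × 1023 mm
Y2: ⌊1023/2⌋ × 723 = 511 × 723 mm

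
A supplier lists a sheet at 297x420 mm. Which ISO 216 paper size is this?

Aspect ratio 420/297 ≈ 1.414 — close to the ISO √2 ≈ 1.414.
In the A-series (A0 area = 1 m²): A3 = 297 × 420 mm.

A3 (297 × 420 mm)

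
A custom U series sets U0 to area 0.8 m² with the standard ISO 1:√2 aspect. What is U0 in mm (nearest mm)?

752 × 1064 mm

Let the short side be w mm. Then w · w√2 = 0.8 m² = 800,000 mm².
w² = 800,000/√2, so w ≈ 752.1 mm; long side = w√2 ≈ 1063.7 mm.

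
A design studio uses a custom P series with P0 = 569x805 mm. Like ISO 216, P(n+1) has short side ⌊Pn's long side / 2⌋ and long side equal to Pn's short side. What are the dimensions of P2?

P1: ⌊805/2⌋ × 569 = 402 × 569 mm
P2: ⌊569/2⌋ × 402 = 284 × 402 mm

284 × 402 mm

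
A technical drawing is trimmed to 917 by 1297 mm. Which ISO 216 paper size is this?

C0 (917 × 1297 mm)

Aspect ratio 1297/917 ≈ 1.414 — close to the ISO √2 ≈ 1.414.
In the C-series (envelope sizes, between A and B): C0 = 917 × 1297 mm.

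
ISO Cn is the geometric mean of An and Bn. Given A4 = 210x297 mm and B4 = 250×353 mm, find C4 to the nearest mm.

229 × 324 mm

Short side: √(210 · 250) = √52500 ≈ 229.1 → 229 mm
Long side: √(297 · 353) = √104841 ≈ 323.8 → 324 mm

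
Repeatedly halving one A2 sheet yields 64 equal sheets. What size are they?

A8

64 = 2^6, so 6 halving steps.
A2 → A3 → … → A8 after 6 steps.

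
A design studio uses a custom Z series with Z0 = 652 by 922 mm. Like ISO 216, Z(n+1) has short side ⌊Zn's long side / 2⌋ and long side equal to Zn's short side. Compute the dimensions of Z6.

81 × 115 mm

Z1: ⌊922/2⌋ × 652 = 461 × 652 mm
Z2: ⌊652/2⌋ × 461 = 326 × 461 mm
Z3: ⌊461/2⌋ × 326 = 230 × 326 mm
Z4: ⌊326/2⌋ × 230 = 163 × 230 mm
Z5: ⌊230/2⌋ × 163 = 115 × 163 mm
Z6: ⌊163/2⌋ × 115 = 81 × 115 mm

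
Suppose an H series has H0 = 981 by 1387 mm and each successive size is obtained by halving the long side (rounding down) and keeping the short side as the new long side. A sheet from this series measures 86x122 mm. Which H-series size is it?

H0: 981 × 1387 mm
H1: 693 × 981 mm
H2: 490 × 693 mm
H3: 346 × 490 mm
H4: 245 × 346 mm
H5: 173 × 245 mm
H6: 122 × 173 mm
H7: 86 × 122 mm
H8: 61 × 86 mm
→ matches H7.

H7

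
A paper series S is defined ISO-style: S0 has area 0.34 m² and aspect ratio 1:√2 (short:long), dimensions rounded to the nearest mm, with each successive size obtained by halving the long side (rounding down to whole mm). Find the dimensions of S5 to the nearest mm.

Let S0's short side be w mm. w · w√2 = 0.34 m² = 340,000 mm², so w ≈ 490.3 mm and w√2 ≈ 693.4 mm → S0 = 490 × 693 mm.
S1: ⌊693/2⌋ × 490 = 346 × 490 mm
S2: ⌊490/2⌋ × 346 = 245 × 346 mm
S3: ⌊346/2⌋ × 245 = 173 × 245 mm
S4: ⌊245/2⌋ × 173 = 122 × 173 mm
S5: ⌊173/2⌋ × 122 = 86 × 122 mm

86 × 122 mm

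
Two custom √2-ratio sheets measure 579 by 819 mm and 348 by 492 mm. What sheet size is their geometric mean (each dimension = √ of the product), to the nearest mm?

449 × 635 mm

Short side: √(579 · 348) = √201492 ≈ 448.9 → 449 mm
Long side: √(819 · 492) = √402948 ≈ 634.8 → 635 mm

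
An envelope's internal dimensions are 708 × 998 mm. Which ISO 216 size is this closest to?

B1 (707 × 1000 mm)

Aspect ratio 998/708 ≈ 1.410 — close to the ISO √2 ≈ 1.414.
In the B-series (B0 = 1000 × 1414 mm): B1 = 707 × 1000 mm.
Off by 3 mm total — nearest standard size.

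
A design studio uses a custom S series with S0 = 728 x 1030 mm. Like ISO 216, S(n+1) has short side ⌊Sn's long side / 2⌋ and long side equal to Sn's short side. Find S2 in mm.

S1: ⌊1030/2⌋ × 728 = 515 × 728 mm
S2: ⌊728/2⌋ × 515 = 364 × 515 mm

364 × 515 mm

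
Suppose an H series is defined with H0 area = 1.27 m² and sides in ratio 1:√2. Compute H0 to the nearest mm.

Let the short side be w mm. Then w · w√2 = 1.27 m² = 1,270,000 mm².
w² = 1,270,000/√2, so w ≈ 947.6 mm; long side = w√2 ≈ 1340.2 mm.

948 × 1340 mm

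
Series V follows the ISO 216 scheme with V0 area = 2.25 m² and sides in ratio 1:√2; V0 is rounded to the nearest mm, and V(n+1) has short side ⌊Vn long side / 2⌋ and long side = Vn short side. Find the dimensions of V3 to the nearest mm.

Let V0's short side be w mm. w · w√2 = 2.25 m² = 2,250,000 mm², so w ≈ 1261.3 mm and w√2 ≈ 1783.8 mm → V0 = 1261 × 1784 mm.
V1: ⌊1784/2⌋ × 1261 = 892 × 1261 mm
V2: ⌊1261/2⌋ × 892 = 630 × 892 mm
V3: ⌊892/2⌋ × 630 = 446 × 630 mm

446 × 630 mm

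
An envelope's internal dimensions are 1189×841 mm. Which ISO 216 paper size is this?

Aspect ratio 1189/841 ≈ 1.414 — close to the ISO √2 ≈ 1.414.
In the A-series (A0 area = 1 m²): A0 = 841 × 1189 mm.

A0 (841 × 1189 mm)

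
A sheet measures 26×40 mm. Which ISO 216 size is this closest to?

C10 (28 × 40 mm)

Aspect ratio 40/26 ≈ 1.538 (ISO target is √2 ≈ 1.414).
In the C-series (envelope sizes, between A and B): C10 = 28 × 40 mm.
Off by 2 mm total — nearest standard size.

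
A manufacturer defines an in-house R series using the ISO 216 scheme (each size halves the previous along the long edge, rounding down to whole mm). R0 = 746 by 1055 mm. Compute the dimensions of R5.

R1: ⌊1055/2⌋ × 746 = 527 × 746 mm
R2: ⌊746/2⌋ × 527 = 373 × 527 mm
R3: ⌊527/2⌋ × 373 = 263 × 373 mm
R4: ⌊373/2⌋ × 263 = 186 × 263 mm
R5: ⌊263/2⌋ × 186 = 131 × 186 mm

131 × 186 mm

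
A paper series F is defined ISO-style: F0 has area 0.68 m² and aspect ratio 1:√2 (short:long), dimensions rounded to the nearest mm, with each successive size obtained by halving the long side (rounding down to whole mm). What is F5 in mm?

Let F0's short side be w mm. w · w√2 = 0.68 m² = 680,000 mm², so w ≈ 693.4 mm and w√2 ≈ 980.6 mm → F0 = 693 × 981 mm.
F1: ⌊981/2⌋ × 693 = 490 × 693 mm
F2: ⌊693/2⌋ × 490 = 346 × 490 mm
F3: ⌊490/2⌋ × 346 = 245 × 346 mm
F4: ⌊346/2⌋ × 245 = 173 × 245 mm
F5: ⌊245/2⌋ × 173 = 122 × 173 mm

122 × 173 mm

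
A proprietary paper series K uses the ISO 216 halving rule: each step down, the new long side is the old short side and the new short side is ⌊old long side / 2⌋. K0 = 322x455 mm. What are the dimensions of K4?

K1: ⌊455/2⌋ × 322 = 227 × 322 mm
K2: ⌊322/2⌋ × 227 = 161 × 227 mm
K3: ⌊227/2⌋ × 161 = 113 × 161 mm
K4: ⌊161/2⌋ × 113 = 80 × 113 mm

80 × 113 mm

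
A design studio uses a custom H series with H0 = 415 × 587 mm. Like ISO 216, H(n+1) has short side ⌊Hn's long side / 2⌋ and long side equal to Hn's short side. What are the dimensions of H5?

73 × 103 mm

H1: ⌊587/2⌋ × 415 = 293 × 415 mm
H2: ⌊415/2⌋ × 293 = 207 × 293 mm
H3: ⌊293/2⌋ × 207 = 146 × 207 mm
H4: ⌊207/2⌋ × 146 = 103 × 146 mm
H5: ⌊146/2⌋ × 103 = 73 × 103 mm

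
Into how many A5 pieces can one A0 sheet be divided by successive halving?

Each ISO step halves the sheet: 1 × A0 → 2 × A1 → 4 × A2 → 8 × A3 → …
From A0 to A5 is 5 halving steps: 2^5 = 32.

32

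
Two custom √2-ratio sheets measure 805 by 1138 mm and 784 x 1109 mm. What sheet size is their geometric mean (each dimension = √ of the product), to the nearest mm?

794 × 1123 mm

Short side: √(805 · 784) = √631120 ≈ 794.4 → 794 mm
Long side: √(1138 · 1109) = √1262042 ≈ 1123.4 → 1123 mm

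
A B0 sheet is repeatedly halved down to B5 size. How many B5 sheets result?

Each ISO step halves the sheet: 1 × B0 → 2 × B1 → 4 × B2 → 8 × B3 → …
From B0 to B5 is 5 halving steps: 2^5 = 32.

32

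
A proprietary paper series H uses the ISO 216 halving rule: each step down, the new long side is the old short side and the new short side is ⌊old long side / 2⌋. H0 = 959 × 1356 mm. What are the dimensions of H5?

H1: ⌊1356/2⌋ × 959 = 678 × 959 mm
H2: ⌊959/2⌋ × 678 = 479 × 678 mm
H3: ⌊678/2⌋ × 479 = 339 × 479 mm
H4: ⌊479/2⌋ × 339 = 239 × 339 mm
H5: ⌊339/2⌋ × 239 = 169 × 239 mm

169 × 239 mm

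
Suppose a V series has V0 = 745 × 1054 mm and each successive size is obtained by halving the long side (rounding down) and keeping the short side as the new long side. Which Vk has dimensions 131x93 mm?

V0: 745 × 1054 mm
V1: 527 × 745 mm
V2: 372 × 527 mm
V3: 263 × 372 mm
V4: 186 × 263 mm
V5: 131 × 186 mm
V6: 93 × 131 mm
V7: 65 × 93 mm
→ matches V6.

V6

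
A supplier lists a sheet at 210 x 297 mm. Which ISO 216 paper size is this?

Aspect ratio 297/210 ≈ 1.414 — close to the ISO √2 ≈ 1.414.
In the A-series (A0 area = 1 m²): A4 = 210 × 297 mm.

A4 (210 × 297 mm)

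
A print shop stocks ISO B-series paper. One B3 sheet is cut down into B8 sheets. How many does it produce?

B3 = 353 × 500 mm; B8 = 62 × 88 mm.
Each halving step doubles the count; 5 steps from B3 to B8.
2^5 = 32.

32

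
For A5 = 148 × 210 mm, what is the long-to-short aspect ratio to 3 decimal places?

1.419

210 / 148 = 1.419
ISO 216 targets √2 ≈ 1.414; the +0.005 deviation is from mm rounding.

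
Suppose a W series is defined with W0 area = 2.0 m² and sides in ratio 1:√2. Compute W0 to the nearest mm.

Let the short side be w mm. Then w · w√2 = 2.0 m² = 2,000,000 mm².
w² = 2,000,000/√2, so w ≈ 1189.2 mm; long side = w√2 ≈ 1681.8 mm.

1189 × 1682 mm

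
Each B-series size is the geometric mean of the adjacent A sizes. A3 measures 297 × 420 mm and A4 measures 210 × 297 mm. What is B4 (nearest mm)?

Short side: √(297 · 210) = √62370 ≈ 249.7 → 250 mm
Long side: √(420 · 297) = √124740 ≈ 353.2 → 353 mm

250 × 353 mm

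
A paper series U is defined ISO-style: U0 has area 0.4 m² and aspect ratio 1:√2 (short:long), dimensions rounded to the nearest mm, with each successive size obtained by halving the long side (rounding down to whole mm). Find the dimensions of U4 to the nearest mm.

Let U0's short side be w mm. w · w√2 = 0.4 m² = 400,000 mm², so w ≈ 531.8 mm and w√2 ≈ 752.1 mm → U0 = 532 × 752 mm.
U1: ⌊752/2⌋ × 532 = 376 × 532 mm
U2: ⌊532/2⌋ × 376 = 266 × 376 mm
U3: ⌊376/2⌋ × 266 = 188 × 266 mm
U4: ⌊266/2⌋ × 188 = 133 × 188 mm

133 × 188 mm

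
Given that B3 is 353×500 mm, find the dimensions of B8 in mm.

B4: ⌊500/2⌋ × 353 = 250 × 353 mm
B5: ⌊353/2⌋ × 250 = 176 × 250 mm
B6: ⌊250/2⌋ × 176 = 125 × 176 mm
B7: ⌊176/2⌋ × 125 = 88 × 125 mm
B8: ⌊125/2⌋ × 88 = 62 × 88 mm

62 × 88 mm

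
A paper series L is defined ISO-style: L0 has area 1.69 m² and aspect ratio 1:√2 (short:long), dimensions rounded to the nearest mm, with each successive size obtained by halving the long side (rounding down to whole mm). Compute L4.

273 × 386 mm

Let L0's short side be w mm. w · w√2 = 1.69 m² = 1,690,000 mm², so w ≈ 1093.2 mm and w√2 ≈ 1546.0 mm → L0 = 1093 × 1546 mm.
L1: ⌊1546/2⌋ × 1093 = 773 × 1093 mm
L2: ⌊1093/2⌋ × 773 = 546 × 773 mm
L3: ⌊773/2⌋ × 546 = 386 × 546 mm
L4: ⌊546/2⌋ × 386 = 273 × 386 mm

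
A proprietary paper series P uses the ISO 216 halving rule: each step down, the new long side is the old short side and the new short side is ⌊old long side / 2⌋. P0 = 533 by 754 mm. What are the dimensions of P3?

P1: ⌊754/2⌋ × 533 = 377 × 533 mm
P2: ⌊533/2⌋ × 377 = 266 × 377 mm
P3: ⌊377/2⌋ × 266 = 188 × 266 mm

188 × 266 mm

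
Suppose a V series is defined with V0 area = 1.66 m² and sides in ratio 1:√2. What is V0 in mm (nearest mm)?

Let the short side be w mm. Then w · w√2 = 1.66 m² = 1,660,000 mm².
w² = 1,660,000/√2, so w ≈ 1083.4 mm; long side = w√2 ≈ 1532.2 mm.

1083 × 1532 mm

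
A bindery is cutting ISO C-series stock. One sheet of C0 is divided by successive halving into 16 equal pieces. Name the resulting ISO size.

16 = 2^4, so 4 halving steps.
C0 → C1 → … → C4 after 4 steps.

C4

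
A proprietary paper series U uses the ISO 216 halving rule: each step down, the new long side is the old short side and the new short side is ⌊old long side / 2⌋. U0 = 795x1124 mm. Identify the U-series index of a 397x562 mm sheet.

U2

U0: 795 × 1124 mm
U1: 562 × 795 mm
U2: 397 × 562 mm
U3: 281 × 397 mm
→ matches U2.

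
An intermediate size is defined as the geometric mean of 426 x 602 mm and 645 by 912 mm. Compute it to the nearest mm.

Short side: √(426 · 645) = √274770 ≈ 524.2 → 524 mm
Long side: √(602 · 912) = √549024 ≈ 741.0 → 741 mm

524 × 741 mm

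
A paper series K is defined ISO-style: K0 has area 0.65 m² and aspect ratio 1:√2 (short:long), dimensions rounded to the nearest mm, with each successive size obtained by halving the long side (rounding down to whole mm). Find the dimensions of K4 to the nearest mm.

169 × 239 mm

Let K0's short side be w mm. w · w√2 = 0.65 m² = 650,000 mm², so w ≈ 678.0 mm and w√2 ≈ 958.8 mm → K0 = 678 × 959 mm.
K1: ⌊959/2⌋ × 678 = 479 × 678 mm
K2: ⌊678/2⌋ × 479 = 339 × 479 mm
K3: ⌊479/2⌋ × 339 = 239 × 339 mm
K4: ⌊339/2⌋ × 239 = 169 × 239 mm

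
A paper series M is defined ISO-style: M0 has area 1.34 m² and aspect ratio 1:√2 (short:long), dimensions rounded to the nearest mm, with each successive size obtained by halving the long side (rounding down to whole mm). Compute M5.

Let M0's short side be w mm. w · w√2 = 1.34 m² = 1,340,000 mm², so w ≈ 973.4 mm and w√2 ≈ 1376.6 mm → M0 = 973 × 1377 mm.
M1: ⌊1377/2⌋ × 973 = 688 × 973 mm
M2: ⌊973/2⌋ × 688 = 486 × 688 mm
M3: ⌊688/2⌋ × 486 = 344 × 486 mm
M4: ⌊486/2⌋ × 344 = 243 × 344 mm
M5: ⌊344/2⌋ × 243 = 172 × 243 mm

172 × 243 mm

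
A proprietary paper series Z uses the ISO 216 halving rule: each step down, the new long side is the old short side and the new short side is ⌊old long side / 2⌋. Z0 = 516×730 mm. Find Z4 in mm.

Z1: ⌊730/2⌋ × 516 = 365 × 516 mm
Z2: ⌊516/2⌋ × 365 = 258 × 365 mm
Z3: ⌊365/2⌋ × 258 = 182 × 258 mm
Z4: ⌊258/2⌋ × 182 = 129 × 182 mm

129 × 182 mm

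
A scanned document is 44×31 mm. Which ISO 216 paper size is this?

B10 (31 × 44 mm)

Aspect ratio 44/31 ≈ 1.419 — close to the ISO √2 ≈ 1.414.
In the B-series (B0 = 1000 × 1414 mm): B10 = 31 × 44 mm.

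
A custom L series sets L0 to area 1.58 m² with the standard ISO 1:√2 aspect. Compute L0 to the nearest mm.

Let the short side be w mm. Then w · w√2 = 1.58 m² = 1,580,000 mm².
w² = 1,580,000/√2, so w ≈ 1057.0 mm; long side = w√2 ≈ 1494.8 mm.

1057 × 1495 mm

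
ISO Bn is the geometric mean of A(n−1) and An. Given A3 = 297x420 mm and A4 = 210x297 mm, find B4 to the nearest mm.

Short side: √(297 · 210) = √62370 ≈ 249.7 → 250 mm
Long side: √(420 · 297) = √124740 ≈ 353.2 → 353 mm

250 × 353 mm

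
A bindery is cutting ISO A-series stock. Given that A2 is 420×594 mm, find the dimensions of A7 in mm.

74 × 105 mm

A3: ⌊594/2⌋ × 420 = 297 × 420 mm
A4: ⌊420/2⌋ × 297 = 210 × 297 mm
A5: ⌊297/2⌋ × 210 = 148 × 210 mm
A6: ⌊210/2⌋ × 148 = 105 × 148 mm
A7: ⌊148/2⌋ × 105 = 74 × 105 mm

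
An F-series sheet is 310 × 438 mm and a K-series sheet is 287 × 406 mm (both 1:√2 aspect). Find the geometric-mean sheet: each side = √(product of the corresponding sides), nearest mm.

298 × 422 mm

Short side: √(310 · 287) = √88970 ≈ 298.3 → 298 mm
Long side: √(438 · 406) = √177828 ≈ 421.7 → 422 mm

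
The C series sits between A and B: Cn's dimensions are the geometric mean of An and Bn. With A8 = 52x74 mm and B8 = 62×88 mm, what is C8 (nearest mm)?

Short side: √(52 · 62) = √3224 ≈ 56.8 → 57 mm
Long side: √(74 · 88) = √6512 ≈ 80.7 → 81 mm

57 × 81 mm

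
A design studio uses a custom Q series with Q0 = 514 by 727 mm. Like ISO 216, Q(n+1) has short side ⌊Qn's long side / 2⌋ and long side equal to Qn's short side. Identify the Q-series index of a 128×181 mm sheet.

Q0: 514 × 727 mm
Q1: 363 × 514 mm
Q2: 257 × 363 mm
Q3: 181 × 257 mm
Q4: 128 × 181 mm
Q5: 90 × 128 mm
→ matches Q4.

Q4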